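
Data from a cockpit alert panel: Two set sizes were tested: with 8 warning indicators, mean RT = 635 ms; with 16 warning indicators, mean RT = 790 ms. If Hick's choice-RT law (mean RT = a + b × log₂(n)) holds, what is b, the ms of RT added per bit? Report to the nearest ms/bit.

155 ms/bit

The slope on a log₂ axis is (790 − 635) / (4 − 3) = 155 ms/bit.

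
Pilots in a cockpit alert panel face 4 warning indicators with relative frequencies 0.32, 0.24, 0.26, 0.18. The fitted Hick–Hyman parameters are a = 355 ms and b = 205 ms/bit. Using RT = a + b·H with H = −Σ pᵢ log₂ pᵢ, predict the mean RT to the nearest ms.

H = 0.32·log₂(1/0.32) + 0.24·log₂(1/0.24) + 0.26·log₂(1/0.26) + 0.18·log₂(1/0.18) = 1.9708 bits.
RT = 355 + 205 × 1.9708 = 759.01 ms.

759 ms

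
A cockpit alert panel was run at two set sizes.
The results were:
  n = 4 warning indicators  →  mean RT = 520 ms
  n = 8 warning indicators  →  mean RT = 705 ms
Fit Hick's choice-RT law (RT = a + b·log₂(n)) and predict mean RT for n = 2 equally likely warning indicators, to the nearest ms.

Solve the two-equation system in a and b:
  b = (705 − 520) / (log₂ 8 − log₂ 4) = 185 / (3 − 2) = 185 ms/bit
  a = 520 − 185 × 2 = 150 ms
Then RT(2) = 150 + 185 × log₂ 2 = 150 + 185 × 1 ≈ 335.000 ms.

335 ms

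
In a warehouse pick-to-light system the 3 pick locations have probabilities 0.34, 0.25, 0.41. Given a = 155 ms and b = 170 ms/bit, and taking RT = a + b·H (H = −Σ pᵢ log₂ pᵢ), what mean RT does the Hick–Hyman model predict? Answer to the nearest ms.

420 ms

Entropy contributions −pᵢ log₂ pᵢ: 0.5292, 0.5000, 0.5274; sum H = 1.5566 bits.
RT = a + bH = 155 + 170·1.5566 = 419.61 ms.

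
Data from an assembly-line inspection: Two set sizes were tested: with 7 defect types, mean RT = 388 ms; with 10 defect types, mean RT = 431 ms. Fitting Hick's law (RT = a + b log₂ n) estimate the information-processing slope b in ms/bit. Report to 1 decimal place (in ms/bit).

The slope on a log₂ axis is (431 − 388) / (3.3219 − 2.8074) = 83.564 ms/bit.

83.6 ms/bit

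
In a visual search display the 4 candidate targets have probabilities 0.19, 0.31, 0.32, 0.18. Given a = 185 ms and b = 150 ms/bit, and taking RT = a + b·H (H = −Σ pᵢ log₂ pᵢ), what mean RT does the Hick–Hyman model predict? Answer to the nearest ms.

478 ms

H = 0.19·log₂(1/0.19) + 0.31·log₂(1/0.31) + 0.32·log₂(1/0.32) + 0.18·log₂(1/0.18) = 1.9504 bits.
RT = 185 + 150 × 1.9504 = 477.55 ms.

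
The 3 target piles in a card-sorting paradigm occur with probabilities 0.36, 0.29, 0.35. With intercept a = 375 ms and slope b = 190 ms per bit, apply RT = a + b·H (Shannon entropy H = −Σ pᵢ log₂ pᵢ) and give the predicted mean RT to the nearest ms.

675 ms

Entropy contributions −pᵢ log₂ pᵢ: 0.5306, 0.5179, 0.5301; sum H = 1.5786 bits.
RT = a + bH = 375 + 190·1.5786 = 674.94 ms.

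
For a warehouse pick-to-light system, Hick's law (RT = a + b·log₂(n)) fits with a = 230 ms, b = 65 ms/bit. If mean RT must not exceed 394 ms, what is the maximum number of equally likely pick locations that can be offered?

65·log₂ n ≤ 394 − 230 = 164, giving log₂ n ≤ 2.5231 and n ≤ 5.748. The largest whole number is 5.

5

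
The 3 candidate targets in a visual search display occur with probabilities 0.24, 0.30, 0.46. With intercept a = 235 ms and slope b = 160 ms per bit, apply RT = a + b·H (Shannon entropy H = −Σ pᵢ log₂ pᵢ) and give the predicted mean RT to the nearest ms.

480 ms

H = 0.24·log₂(1/0.24) + 0.30·log₂(1/0.30) + 0.46·log₂(1/0.46) = 1.5306 bits.
RT = 235 + 160 × 1.5306 = 479.89 ms.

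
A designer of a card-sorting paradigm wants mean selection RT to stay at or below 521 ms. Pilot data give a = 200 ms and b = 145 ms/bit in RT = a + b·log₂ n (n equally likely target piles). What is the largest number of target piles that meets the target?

145·log₂ n ≤ 521 − 200 = 321, giving log₂ n ≤ 2.2138 and n ≤ 4.639. The largest whole number is 4.

4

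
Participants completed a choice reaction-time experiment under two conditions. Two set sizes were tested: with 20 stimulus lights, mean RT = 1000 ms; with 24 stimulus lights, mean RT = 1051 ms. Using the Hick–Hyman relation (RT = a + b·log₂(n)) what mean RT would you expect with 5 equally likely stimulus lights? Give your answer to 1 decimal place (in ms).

612.2 ms

Fit slope and intercept:
  b = (1051 − 1000) / (log₂ 24 − log₂ 20) = 51 / (4.5850 − 4.3219) = 193.891 ms/bit
  a = 1000 − 193.891 × 4.3219 = 162.017 ms
Then RT(5) = 162.017 + 193.891 × log₂ 5 = 162.017 + 193.891 × 2.3219 ≈ 612.218 ms.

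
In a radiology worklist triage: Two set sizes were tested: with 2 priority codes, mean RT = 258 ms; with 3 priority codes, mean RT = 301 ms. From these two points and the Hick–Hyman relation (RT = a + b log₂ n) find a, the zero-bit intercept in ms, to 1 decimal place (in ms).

184.5 ms

The slope on a log₂ axis is (301 − 258) / (1.5850 − 1) = 73.509 ms/bit.
Intercept: a = 258 − 73.509·log₂(2) = 184.491 ms.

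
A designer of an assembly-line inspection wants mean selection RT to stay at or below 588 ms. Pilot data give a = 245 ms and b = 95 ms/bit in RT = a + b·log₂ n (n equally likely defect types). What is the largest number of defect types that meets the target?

Information budget: (588 − 245)/95 = 3.6105 bits, so n ≤ 2^3.6105 = 12.215 → at most 12.

12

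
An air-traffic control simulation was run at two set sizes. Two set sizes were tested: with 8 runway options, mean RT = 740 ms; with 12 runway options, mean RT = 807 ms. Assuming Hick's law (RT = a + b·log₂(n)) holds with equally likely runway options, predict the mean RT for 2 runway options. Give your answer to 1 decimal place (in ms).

510.9 ms

With log₂ n on the abscissa the relation is linear; from the two conditions:
  b = (807 − 740) / (log₂ 12 − log₂ 8) = 67 / (3.5850 − 3) = 114.537 ms/bit
  a = 740 − 114.537 × 3 = 396.388 ms
Then RT(2) = 396.388 + 114.537 × log₂ 2 = 396.388 + 114.537 × 1 ≈ 510.925 ms.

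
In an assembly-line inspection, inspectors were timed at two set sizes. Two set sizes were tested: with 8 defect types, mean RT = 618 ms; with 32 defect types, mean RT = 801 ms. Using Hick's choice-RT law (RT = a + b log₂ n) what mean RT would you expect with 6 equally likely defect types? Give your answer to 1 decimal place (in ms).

580.0 ms

Fit slope and intercept:
  b = (801 − 618) / (log₂ 32 − log₂ 8) = 183 / (5 − 3) = 91.500 ms/bit
  a = 618 − 91.500 × 3 = 343.500 ms
Then RT(6) = 343.500 + 91.500 × log₂ 6 = 343.500 + 91.500 × 2.5850 ≈ 580.024 ms.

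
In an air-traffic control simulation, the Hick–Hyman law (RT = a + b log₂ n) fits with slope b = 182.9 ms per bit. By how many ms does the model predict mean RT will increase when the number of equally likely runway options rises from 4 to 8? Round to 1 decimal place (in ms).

ΔRT = (a + b log₂ n₂) − (a + b log₂ n₁) = b·(log₂ n₂ − log₂ n₁).
log₂(8) − log₂(4) = log₂(8/4) = log₂(2) = 1.
ΔRT = 182.9 × 1.0000 = 182.900 ms.

182.9 ms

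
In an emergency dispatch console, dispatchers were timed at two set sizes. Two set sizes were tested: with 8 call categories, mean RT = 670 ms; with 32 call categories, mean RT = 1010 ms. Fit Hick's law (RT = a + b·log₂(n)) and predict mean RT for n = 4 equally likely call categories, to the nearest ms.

Solve the two-equation system in a and b:
  b = (1010 − 670) / (log₂ 32 − log₂ 8) = 340 / (5 − 3) = 170 ms/bit
  a = 670 − 170 × 3 = 160 ms
Then RT(4) = 160 + 170 × log₂ 4 = 160 + 170 × 2 ≈ 500.000 ms.

500 ms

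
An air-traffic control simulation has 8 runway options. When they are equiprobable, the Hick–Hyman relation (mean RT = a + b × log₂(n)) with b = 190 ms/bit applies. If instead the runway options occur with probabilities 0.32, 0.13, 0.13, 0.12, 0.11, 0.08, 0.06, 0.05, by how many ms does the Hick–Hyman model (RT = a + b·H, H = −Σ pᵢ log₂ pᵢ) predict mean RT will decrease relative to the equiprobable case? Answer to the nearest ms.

46 ms

The RT saving is b·ΔH. Equiprobable H₀ = log₂(8) = 3.0000 bits; with the given probabilities H = 2.7598 bits.
b·(H₀ − H) = 190 × (3.0000 − 2.7598) = 45.64 ms.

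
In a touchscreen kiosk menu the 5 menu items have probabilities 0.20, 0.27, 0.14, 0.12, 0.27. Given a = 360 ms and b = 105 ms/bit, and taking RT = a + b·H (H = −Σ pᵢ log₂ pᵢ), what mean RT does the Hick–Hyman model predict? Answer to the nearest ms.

H = 0.20·log₂(1/0.20) + 0.27·log₂(1/0.27) + 0.14·log₂(1/0.14) + 0.12·log₂(1/0.12) + 0.27·log₂(1/0.27) = 2.2486 bits.
RT = 360 + 105 × 2.2486 = 596.10 ms.

596 ms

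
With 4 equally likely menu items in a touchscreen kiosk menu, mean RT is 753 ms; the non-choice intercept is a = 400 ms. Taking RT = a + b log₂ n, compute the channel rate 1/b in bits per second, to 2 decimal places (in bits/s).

5.67 bits/s

Choice component = 753 − 400 = 353 ms over log₂(4) = 2 bits.
b = 353 / 2 = 176.500 ms/bit, so 1/b = 5.666 bits/s.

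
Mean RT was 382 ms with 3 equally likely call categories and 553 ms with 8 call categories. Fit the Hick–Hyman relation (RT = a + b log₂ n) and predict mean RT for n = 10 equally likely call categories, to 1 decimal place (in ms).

RT is linear in log₂ n, so two points fix the line:
  b = (553 − 382) / (log₂ 8 − log₂ 3) = 171 / (3 − 1.5850) = 120.845 ms/bit
  a = 382 − 120.845 × 1.5850 = 190.465 ms
Then RT(10) = 190.465 + 120.845 × log₂ 10 = 190.465 + 120.845 × 3.3219 ≈ 591.903 ms.

591.9 ms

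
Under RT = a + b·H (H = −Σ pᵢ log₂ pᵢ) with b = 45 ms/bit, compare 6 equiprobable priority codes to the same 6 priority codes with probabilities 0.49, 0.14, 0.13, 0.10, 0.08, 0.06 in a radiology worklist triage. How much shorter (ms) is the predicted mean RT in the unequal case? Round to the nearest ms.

20 ms

Equiprobable entropy H₀ = log₂ 6 = 2.5850 bits.
Skewed entropy H = −Σ pᵢ log₂ pᵢ = 2.1513 bits.
ΔRT = b·(H₀ − H) = 45 × 0.4337 = 19.52 ms.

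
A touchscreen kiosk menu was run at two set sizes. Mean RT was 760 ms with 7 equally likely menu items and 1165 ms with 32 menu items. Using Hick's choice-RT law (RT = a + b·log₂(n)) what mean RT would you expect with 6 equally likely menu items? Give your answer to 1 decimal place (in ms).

With log₂ n on the abscissa the relation is linear; from the two conditions:
  b = (1165 − 760) / (log₂ 32 − log₂ 7) = 405 / (5 − 2.8074) = 184.708 ms/bit
  a = 760 − 184.708 × 2.8074 = 241.458 ms
Then RT(6) = 241.458 + 184.708 × log₂ 6 = 241.458 + 184.708 × 2.5850 ≈ 718.922 ms.

718.9 ms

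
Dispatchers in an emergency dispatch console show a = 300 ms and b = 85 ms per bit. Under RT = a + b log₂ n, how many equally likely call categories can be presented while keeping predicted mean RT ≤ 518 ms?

5

85·log₂ n ≤ 518 − 300 = 218, giving log₂ n ≤ 2.5647 and n ≤ 5.916. The largest whole number is 5.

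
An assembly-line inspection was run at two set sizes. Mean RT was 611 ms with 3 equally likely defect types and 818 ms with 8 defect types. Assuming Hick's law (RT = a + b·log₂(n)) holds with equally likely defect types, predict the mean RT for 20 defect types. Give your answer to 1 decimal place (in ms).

RT is linear in log₂ n, so two points fix the line:
  b = (818 − 611) / (log₂ 8 − log₂ 3) = 207 / (3 − 1.5850) = 146.286 ms/bit
  a = 611 − 146.286 × 1.5850 = 379.142 ms
Then RT(20) = 379.142 + 146.286 × log₂ 20 = 379.142 + 146.286 × 4.3219 ≈ 1011.379 ms.

1011.4 ms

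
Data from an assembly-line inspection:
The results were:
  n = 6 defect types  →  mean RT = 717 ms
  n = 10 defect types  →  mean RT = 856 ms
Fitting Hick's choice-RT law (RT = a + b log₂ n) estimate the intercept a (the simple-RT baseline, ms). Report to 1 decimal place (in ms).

229.4 ms

Slope: b = (856 − 717) / (log₂ 10 − log₂ 6) = 139/0.7370 = 188.611 ms/bit.
a = RT₁ − b·log₂ n₁ = 717 − 188.611 × 2.5850 = 229.447 ms.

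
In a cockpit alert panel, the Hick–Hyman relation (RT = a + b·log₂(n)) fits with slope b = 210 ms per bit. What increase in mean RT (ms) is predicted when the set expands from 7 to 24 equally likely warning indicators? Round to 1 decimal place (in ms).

The intercept a cancels: ΔRT = b·(log₂ n₂ − log₂ n₁) = b·log₂(n₂/n₁).
log₂(24) − log₂(7) = 4.5850 − 2.8074 = 1.7776.
ΔRT = 210 × 1.7776 = 373.298 ms.

373.3 ms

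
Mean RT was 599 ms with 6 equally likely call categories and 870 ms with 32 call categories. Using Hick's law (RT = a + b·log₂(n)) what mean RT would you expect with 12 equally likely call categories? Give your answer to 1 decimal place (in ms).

711.2 ms

Fit slope and intercept:
  b = (870 − 599) / (log₂ 32 − log₂ 6) = 271 / (5 − 2.5850) = 112.214 ms/bit
  a = 599 − 112.214 × 2.5850 = 308.932 ms
Then RT(12) = 308.932 + 112.214 × log₂ 12 = 308.932 + 112.214 × 3.5850 ≈ 711.214 ms.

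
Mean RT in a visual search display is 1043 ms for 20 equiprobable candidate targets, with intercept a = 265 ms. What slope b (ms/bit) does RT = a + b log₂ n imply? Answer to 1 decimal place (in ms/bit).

180.0 ms/bit

20 alternatives carry log₂ 20 = 4.3219 bits; the choice cost is 1043 − 265 = 778 ms, so b = 778/4.3219 = 180.012 ms/bit.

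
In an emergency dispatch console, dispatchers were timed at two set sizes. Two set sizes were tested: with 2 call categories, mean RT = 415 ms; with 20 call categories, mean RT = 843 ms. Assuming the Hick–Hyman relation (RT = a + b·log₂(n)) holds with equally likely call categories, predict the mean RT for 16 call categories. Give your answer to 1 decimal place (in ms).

With log₂ n on the abscissa the relation is linear; from the two conditions:
  b = (843 − 415) / (log₂ 20 − log₂ 2) = 428 / (4.3219 − 1) = 128.841 ms/bit
  a = 415 − 128.841 × 1 = 286.159 ms
Then RT(16) = 286.159 + 128.841 × log₂ 16 = 286.159 + 128.841 × 4 ≈ 801.523 ms.

801.5 ms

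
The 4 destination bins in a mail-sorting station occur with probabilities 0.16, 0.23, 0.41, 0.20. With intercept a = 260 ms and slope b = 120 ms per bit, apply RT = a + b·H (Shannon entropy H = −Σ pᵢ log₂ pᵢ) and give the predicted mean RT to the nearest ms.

488 ms

Entropy contributions −pᵢ log₂ pᵢ: 0.4230, 0.4877, 0.5274, 0.4644; sum H = 1.9025 bits.
RT = a + bH = 260 + 120·1.9025 = 488.29 ms.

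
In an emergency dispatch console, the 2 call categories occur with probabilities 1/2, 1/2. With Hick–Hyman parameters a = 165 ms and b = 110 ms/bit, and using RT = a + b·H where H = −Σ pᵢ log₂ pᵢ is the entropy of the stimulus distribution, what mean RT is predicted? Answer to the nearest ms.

Each term −pᵢ log₂ pᵢ: 0.5·1 + 0.5·1; summed, H = 1.000 bits.
Mean RT = a + bH = 165 + 110·1.000 = 275.00 ms.

275 ms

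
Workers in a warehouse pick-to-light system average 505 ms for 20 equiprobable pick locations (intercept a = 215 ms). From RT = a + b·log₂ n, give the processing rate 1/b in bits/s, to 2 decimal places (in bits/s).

b = (505 − 215)/log₂ 20 = 290/4.3219 = 67.100 ms per bit = 0.06710 s/bit; the reciprocal is 14.903 bits/s.

14.90 bits/s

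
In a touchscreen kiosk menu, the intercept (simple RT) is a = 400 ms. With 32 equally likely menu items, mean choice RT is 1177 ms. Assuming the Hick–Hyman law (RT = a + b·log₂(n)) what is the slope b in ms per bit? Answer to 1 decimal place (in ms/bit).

32 alternatives carry log₂ 32 = 5 bits; the choice cost is 1177 − 400 = 777 ms, so b = 777/5 = 155.400 ms/bit.

155.4 ms/bit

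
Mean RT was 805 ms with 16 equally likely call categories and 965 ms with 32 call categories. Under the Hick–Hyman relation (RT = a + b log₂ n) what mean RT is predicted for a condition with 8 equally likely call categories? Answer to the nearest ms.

645 ms

Fit slope and intercept:
  b = (965 − 805) / (log₂ 32 − log₂ 16) = 160 / (5 − 4) = 160 ms/bit
  a = 805 − 160 × 4 = 165 ms
Then RT(8) = 165 + 160 × log₂ 8 = 165 + 160 × 3 ≈ 645.000 ms.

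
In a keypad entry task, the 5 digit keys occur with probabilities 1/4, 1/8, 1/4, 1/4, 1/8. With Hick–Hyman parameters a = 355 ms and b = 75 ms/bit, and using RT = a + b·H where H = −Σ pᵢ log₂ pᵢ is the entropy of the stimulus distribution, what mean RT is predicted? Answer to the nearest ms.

524 ms

Each term −pᵢ log₂ pᵢ: 0.25·2 + 0.125·3 + 0.25·2 + 0.25·2 + 0.125·3; summed, H = 2.250 bits.
Mean RT = a + bH = 355 + 75·2.250 = 523.75 ms.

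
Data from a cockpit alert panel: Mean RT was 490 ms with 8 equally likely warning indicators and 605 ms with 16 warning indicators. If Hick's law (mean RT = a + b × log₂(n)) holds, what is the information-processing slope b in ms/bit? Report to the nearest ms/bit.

The slope on a log₂ axis is (605 − 490) / (4 − 3) = 115 ms/bit.

115 ms/bit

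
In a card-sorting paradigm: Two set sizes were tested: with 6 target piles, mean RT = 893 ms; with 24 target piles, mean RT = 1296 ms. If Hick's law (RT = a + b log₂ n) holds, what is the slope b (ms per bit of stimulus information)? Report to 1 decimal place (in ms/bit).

201.5 ms/bit

The slope on a log₂ axis is (1296 − 893) / (4.5850 − 2.5850) = 201.500 ms/bit.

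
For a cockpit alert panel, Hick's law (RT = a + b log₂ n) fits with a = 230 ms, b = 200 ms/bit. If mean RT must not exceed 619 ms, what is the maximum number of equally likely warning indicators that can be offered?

Information budget: (619 − 230)/200 = 1.9450 bits, so n ≤ 2^1.9450 = 3.850 → at most 3.

3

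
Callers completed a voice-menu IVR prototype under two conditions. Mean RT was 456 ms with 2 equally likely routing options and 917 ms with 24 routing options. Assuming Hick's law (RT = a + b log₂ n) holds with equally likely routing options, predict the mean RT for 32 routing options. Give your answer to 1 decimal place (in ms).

With log₂ n on the abscissa the relation is linear; from the two conditions:
  b = (917 − 456) / (log₂ 24 − log₂ 2) = 461 / (4.5850 − 1) = 128.593 ms/bit
  a = 456 − 128.593 × 1 = 327.407 ms
Then RT(32) = 327.407 + 128.593 × log₂ 32 = 327.407 + 128.593 × 5 ≈ 970.371 ms.

970.4 ms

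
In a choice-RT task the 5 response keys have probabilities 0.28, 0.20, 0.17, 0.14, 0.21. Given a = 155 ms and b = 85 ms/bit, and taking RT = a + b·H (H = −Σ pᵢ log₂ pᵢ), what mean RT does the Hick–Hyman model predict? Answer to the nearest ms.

H = 0.28·log₂(1/0.28) + 0.20·log₂(1/0.20) + 0.17·log₂(1/0.17) + 0.14·log₂(1/0.14) + 0.21·log₂(1/0.21) = 2.2831 bits.
RT = 155 + 85 × 2.2831 = 349.07 ms.

349 ms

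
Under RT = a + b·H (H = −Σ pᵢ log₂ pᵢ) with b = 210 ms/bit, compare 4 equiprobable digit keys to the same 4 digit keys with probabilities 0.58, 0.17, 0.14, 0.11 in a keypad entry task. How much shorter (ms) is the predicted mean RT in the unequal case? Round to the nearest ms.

76 ms

The RT saving is b·ΔH. Equiprobable H₀ = log₂(4) = 2.0000 bits; with the given probabilities H = 1.6378 bits.
b·(H₀ − H) = 210 × (2.0000 − 1.6378) = 76.06 ms.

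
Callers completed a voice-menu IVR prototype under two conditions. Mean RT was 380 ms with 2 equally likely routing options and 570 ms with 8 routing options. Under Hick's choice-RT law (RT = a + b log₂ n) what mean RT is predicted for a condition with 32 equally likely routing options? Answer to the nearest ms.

760 ms

RT is linear in log₂ n, so two points fix the line:
  b = (570 − 380) / (log₂ 8 − log₂ 2) = 190 / (3 − 1) = 95 ms/bit
  a = 380 − 95 × 1 = 285 ms
Then RT(32) = 285 + 95 × log₂ 32 = 285 + 95 × 5 ≈ 760.000 ms.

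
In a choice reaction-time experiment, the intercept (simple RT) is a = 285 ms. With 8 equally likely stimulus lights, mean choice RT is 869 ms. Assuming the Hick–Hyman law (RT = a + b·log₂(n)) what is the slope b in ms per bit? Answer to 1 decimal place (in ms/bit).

log₂(8) = 3 bits.
b = (RT − a)/log₂ n = (869 − 285) / 3 = 194.667 ms/bit.

194.7 ms/bit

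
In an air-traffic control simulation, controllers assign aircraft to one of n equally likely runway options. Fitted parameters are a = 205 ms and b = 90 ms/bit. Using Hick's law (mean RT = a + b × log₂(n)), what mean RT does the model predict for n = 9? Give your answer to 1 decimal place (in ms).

490.3 ms

log₂(9) = 3.1699 bits, so RT = 205 + 90 × 3.1699 ≈ 490.293 ms.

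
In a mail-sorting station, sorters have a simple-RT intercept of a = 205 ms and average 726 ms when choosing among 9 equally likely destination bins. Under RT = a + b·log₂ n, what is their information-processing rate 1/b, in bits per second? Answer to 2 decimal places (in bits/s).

6.08 bits/s

b = (726 − 205)/log₂ 9 = 521/3.1699 = 164.357 ms per bit = 0.16436 s/bit; the reciprocal is 6.084 bits/s.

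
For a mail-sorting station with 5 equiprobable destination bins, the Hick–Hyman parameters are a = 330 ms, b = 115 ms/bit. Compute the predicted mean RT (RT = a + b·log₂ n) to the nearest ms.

log₂(5) = 2.3219 bits, so RT = 330 + 115 × 2.3219 ≈ 597.022 ms.

597 ms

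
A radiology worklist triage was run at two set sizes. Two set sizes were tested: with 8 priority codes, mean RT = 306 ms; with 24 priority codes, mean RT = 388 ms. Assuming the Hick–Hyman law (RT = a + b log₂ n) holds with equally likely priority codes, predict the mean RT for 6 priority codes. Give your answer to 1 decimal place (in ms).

284.5 ms

With log₂ n on the abscissa the relation is linear; from the two conditions:
  b = (388 − 306) / (log₂ 24 − log₂ 8) = 82 / (4.5850 − 3) = 51.736 ms/bit
  a = 306 − 51.736 × 3 = 150.791 ms
Then RT(6) = 150.791 + 51.736 × log₂ 6 = 150.791 + 51.736 × 2.5850 ≈ 284.528 ms.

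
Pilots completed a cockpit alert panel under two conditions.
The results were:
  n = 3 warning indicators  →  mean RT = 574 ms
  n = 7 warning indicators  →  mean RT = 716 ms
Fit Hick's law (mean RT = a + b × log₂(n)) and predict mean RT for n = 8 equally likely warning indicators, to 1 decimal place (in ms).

Solve the two-equation system in a and b:
  b = (716 − 574) / (log₂ 7 − log₂ 3) = 142 / (2.8074 − 1.5850) = 116.166 ms/bit
  a = 574 − 116.166 × 1.5850 = 389.882 ms
Then RT(8) = 389.882 + 116.166 × log₂ 8 = 389.882 + 116.166 × 3 ≈ 738.379 ms.

738.4 ms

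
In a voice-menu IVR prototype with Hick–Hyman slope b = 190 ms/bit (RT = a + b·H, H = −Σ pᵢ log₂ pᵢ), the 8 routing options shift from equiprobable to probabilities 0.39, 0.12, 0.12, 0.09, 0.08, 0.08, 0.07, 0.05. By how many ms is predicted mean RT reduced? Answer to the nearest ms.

68 ms

Equiprobable entropy H₀ = log₂ 8 = 3.0000 bits.
Skewed entropy H = −Σ pᵢ log₂ pᵢ = 2.6443 bits.
ΔRT = b·(H₀ − H) = 190 × 0.3557 = 67.59 ms.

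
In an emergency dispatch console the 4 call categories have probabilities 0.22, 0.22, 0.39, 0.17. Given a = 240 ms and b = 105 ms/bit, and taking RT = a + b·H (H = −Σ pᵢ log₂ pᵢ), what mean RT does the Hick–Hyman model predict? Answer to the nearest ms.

442 ms

Entropy contributions −pᵢ log₂ pᵢ: 0.4806, 0.4806, 0.5298, 0.4346; sum H = 1.9255 bits.
RT = a + bH = 240 + 105·1.9255 = 442.18 ms.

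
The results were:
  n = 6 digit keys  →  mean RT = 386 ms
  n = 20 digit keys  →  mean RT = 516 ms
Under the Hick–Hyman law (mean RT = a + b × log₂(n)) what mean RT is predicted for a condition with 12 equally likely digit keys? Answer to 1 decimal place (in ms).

Fit slope and intercept:
  b = (516 − 386) / (log₂ 20 − log₂ 6) = 130 / (4.3219 − 2.5850) = 74.843 ms/bit
  a = 386 − 74.843 × 2.5850 = 192.533 ms
Then RT(12) = 192.533 + 74.843 × log₂ 12 = 192.533 + 74.843 × 3.5850 ≈ 460.843 ms.

460.8 ms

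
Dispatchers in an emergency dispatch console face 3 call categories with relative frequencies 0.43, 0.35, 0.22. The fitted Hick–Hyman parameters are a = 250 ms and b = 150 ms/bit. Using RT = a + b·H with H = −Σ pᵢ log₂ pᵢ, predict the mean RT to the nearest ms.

Entropy contributions −pᵢ log₂ pᵢ: 0.5236, 0.5301, 0.4806; sum H = 1.5342 bits.
RT = a + bH = 250 + 150·1.5342 = 480.14 ms.

480 ms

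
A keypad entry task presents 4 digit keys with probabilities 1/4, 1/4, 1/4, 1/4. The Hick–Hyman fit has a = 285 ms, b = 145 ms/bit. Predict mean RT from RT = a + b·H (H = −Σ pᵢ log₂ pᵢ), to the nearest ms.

575 ms

H = −Σ pᵢ log₂ pᵢ = 0.25·2 + 0.25·2 + 0.25·2 + 0.25·2 = 2.000 bits.
RT = 285 + 145 × 2.000 = 575.00 ms.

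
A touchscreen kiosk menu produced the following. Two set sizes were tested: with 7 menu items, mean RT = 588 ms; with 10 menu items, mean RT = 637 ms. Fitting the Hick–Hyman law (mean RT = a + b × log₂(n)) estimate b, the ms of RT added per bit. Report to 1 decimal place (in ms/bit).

b = (RT₂ − RT₁)/(log₂ n₂ − log₂ n₁) = (637 − 588)/(3.3219 − 2.8074) = 95.225 ms/bit.

95.2 ms/bit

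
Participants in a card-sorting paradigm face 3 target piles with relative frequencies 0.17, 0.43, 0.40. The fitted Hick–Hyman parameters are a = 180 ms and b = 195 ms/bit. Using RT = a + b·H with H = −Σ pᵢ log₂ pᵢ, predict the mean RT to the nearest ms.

H = 0.17·log₂(1/0.17) + 0.43·log₂(1/0.43) + 0.40·log₂(1/0.40) = 1.4869 bits.
RT = 180 + 195 × 1.4869 = 469.95 ms.

470 ms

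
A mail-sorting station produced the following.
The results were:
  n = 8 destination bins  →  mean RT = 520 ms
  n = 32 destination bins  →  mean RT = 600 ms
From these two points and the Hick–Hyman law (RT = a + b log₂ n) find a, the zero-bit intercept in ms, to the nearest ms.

400 ms

Slope: b = (600 − 520) / (log₂ 32 − log₂ 8) = 80/2.0000 = 40 ms/bit.
Intercept: a = 520 − 40·log₂(8) = 400.000 ms.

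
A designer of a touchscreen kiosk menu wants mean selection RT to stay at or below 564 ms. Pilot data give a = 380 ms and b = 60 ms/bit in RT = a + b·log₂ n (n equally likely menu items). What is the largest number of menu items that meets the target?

8

60·log₂ n ≤ 564 − 380 = 184, giving log₂ n ≤ 3.0667 and n ≤ 8.378. The largest whole number is 8.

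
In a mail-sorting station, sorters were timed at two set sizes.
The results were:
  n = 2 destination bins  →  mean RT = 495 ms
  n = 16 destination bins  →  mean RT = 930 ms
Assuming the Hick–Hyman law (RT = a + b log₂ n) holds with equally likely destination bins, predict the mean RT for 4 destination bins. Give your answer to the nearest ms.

640 ms

Fit slope and intercept:
  b = (930 − 495) / (log₂ 16 − log₂ 2) = 435 / (4 − 1) = 145 ms/bit
  a = 495 − 145 × 1 = 350 ms
Then RT(4) = 350 + 145 × log₂ 4 = 350 + 145 × 2 ≈ 640.000 ms.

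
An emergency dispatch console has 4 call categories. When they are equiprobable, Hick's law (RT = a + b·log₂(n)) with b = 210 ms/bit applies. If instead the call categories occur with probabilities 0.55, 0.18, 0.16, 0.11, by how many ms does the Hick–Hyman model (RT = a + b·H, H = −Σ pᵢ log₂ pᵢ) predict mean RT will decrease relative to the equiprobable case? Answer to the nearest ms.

The RT saving is b·ΔH. Equiprobable H₀ = log₂(4) = 2.0000 bits; with the given probabilities H = 1.6930 bits.
b·(H₀ − H) = 210 × (2.0000 − 1.6930) = 64.47 ms.

64 ms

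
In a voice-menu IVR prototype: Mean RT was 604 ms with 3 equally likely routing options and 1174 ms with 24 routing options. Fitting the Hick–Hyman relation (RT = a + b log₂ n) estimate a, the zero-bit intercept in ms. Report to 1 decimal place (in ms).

b = (RT₂ − RT₁)/(log₂ n₂ − log₂ n₁) = (1174 − 604)/(4.5850 − 1.5850) = 190.000 ms/bit.
a = RT₁ − b·log₂ n₁ = 604 − 190.000 × 1.5850 = 302.857 ms.

302.9 ms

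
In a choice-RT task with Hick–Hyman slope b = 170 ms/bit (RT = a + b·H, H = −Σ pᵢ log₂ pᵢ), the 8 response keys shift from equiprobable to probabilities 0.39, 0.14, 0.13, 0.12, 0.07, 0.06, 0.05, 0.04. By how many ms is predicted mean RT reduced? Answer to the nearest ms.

70 ms

Equiprobable entropy H₀ = log₂ 8 = 3.0000 bits.
Skewed entropy H = −Σ pᵢ log₂ pᵢ = 2.5906 bits.
ΔRT = b·(H₀ − H) = 170 × 0.4094 = 69.61 ms.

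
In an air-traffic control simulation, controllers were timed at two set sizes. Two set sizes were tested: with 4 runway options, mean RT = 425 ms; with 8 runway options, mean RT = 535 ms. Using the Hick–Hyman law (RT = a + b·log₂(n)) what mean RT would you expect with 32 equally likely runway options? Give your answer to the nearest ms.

With log₂ n on the abscissa the relation is linear; from the two conditions:
  b = (535 − 425) / (log₂ 8 − log₂ 4) = 110 / (3 − 2) = 110 ms/bit
  a = 425 − 110 × 2 = 205 ms
Then RT(32) = 205 + 110 × log₂ 32 = 205 + 110 × 5 ≈ 755.000 ms.

755 ms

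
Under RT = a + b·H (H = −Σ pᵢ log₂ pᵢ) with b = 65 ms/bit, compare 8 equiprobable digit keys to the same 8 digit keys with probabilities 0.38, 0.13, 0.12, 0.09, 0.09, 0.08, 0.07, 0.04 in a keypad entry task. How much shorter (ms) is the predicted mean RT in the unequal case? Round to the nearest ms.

The RT saving is b·ΔH. Equiprobable H₀ = log₂(8) = 3.0000 bits; with the given probabilities H = 2.6513 bits.
b·(H₀ − H) = 65 × (3.0000 − 2.6513) = 22.67 ms.

23 ms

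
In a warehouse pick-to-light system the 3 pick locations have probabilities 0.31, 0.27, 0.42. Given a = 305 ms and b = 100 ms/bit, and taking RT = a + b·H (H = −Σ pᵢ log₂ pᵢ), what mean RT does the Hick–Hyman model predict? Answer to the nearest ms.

H = 0.31·log₂(1/0.31) + 0.27·log₂(1/0.27) + 0.42·log₂(1/0.42) = 1.5595 bits.
RT = 305 + 100 × 1.5595 = 460.95 ms.

461 ms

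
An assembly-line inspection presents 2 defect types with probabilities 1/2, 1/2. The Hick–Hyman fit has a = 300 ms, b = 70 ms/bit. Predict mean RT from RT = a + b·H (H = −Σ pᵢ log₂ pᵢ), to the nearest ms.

Each term −pᵢ log₂ pᵢ: 0.5·1 + 0.5·1; summed, H = 1.000 bits.
Mean RT = a + bH = 300 + 70·1.000 = 370.00 ms.

370 ms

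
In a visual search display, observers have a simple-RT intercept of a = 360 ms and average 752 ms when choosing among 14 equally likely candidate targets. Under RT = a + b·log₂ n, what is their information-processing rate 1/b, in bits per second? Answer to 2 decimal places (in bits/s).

Choice component = 752 − 360 = 392 ms over log₂(14) = 3.8074 bits.
b = 392 / 3.8074 = 102.959 ms/bit, so 1/b = 9.713 bits/s.

9.71 bits/s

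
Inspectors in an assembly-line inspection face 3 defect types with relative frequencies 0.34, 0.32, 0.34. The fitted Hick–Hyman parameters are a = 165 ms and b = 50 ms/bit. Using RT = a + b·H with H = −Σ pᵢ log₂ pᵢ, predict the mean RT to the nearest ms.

244 ms

Entropy contributions −pᵢ log₂ pᵢ: 0.5292, 0.5260, 0.5292; sum H = 1.5844 bits.
RT = a + bH = 165 + 50·1.5844 = 244.22 ms.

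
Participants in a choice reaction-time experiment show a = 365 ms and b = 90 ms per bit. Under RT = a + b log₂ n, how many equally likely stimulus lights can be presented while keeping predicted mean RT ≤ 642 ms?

Information budget: (642 − 365)/90 = 3.0778 bits, so n ≤ 2^3.0778 = 8.443 → at most 8.

8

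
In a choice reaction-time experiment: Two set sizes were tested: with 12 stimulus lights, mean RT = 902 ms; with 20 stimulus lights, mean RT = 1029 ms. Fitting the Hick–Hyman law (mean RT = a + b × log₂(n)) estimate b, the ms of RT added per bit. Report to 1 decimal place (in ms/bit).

172.3 ms/bit

b = (RT₂ − RT₁)/(log₂ n₂ − log₂ n₁) = (1029 − 902)/(4.3219 − 3.5850) = 172.328 ms/bit.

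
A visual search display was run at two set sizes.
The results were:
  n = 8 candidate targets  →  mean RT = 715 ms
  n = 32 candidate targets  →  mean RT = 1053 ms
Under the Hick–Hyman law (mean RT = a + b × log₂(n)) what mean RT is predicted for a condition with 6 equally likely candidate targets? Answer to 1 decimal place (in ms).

644.9 ms

RT is linear in log₂ n, so two points fix the line:
  b = (1053 − 715) / (log₂ 32 − log₂ 8) = 338 / (5 − 3) = 169.000 ms/bit
  a = 715 − 169.000 × 3 = 208.000 ms
Then RT(6) = 208.000 + 169.000 × log₂ 6 = 208.000 + 169.000 × 2.5850 ≈ 644.859 ms.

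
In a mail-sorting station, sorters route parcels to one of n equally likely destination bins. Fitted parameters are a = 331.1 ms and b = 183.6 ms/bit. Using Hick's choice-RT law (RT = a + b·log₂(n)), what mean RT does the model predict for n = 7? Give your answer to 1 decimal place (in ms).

846.5 ms

log₂(7) = 2.8074 bits, so RT = 331.1 + 183.6 × 2.8074 ≈ 846.530 ms.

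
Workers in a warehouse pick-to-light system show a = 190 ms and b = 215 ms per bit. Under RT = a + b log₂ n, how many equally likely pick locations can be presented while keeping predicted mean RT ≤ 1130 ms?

Information budget: (1130 − 190)/215 = 4.3721 bits, so n ≤ 2^4.3721 = 20.708 → at most 20.

20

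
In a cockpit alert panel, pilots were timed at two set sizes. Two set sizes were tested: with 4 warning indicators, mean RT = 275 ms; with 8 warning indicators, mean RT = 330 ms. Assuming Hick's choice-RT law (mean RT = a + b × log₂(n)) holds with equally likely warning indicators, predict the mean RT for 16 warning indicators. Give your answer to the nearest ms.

Solve the two-equation system in a and b:
  b = (330 − 275) / (log₂ 8 − log₂ 4) = 55 / (3 − 2) = 55 ms/bit
  a = 275 − 55 × 2 = 165 ms
Then RT(16) = 165 + 55 × log₂ 16 = 165 + 55 × 4 ≈ 385.000 ms.

385 ms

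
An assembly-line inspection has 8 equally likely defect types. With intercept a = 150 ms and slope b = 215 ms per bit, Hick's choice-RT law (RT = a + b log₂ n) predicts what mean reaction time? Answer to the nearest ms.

log₂(8) = 3 bits, so RT = 150 + 215 × 3 ≈ 795.000 ms.

795 ms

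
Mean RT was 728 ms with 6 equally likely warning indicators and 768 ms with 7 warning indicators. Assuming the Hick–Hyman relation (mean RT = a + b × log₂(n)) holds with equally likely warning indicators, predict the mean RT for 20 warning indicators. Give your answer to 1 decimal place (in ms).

1040.4 ms

RT is linear in log₂ n, so two points fix the line:
  b = (768 − 728) / (log₂ 7 − log₂ 6) = 40 / (2.8074 − 2.5850) = 179.862 ms/bit
  a = 728 − 179.862 × 2.5850 = 263.063 ms
Then RT(20) = 263.063 + 179.862 × log₂ 20 = 263.063 + 179.862 × 4.3219 ≈ 1040.415 ms.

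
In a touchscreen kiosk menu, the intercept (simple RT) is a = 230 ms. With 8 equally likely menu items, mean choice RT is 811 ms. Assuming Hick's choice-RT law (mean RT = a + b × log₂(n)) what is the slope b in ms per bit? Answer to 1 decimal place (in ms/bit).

193.7 ms/bit

log₂(8) = 3 bits.
b = (RT − a)/log₂ n = (811 − 230) / 3 = 193.667 ms/bit.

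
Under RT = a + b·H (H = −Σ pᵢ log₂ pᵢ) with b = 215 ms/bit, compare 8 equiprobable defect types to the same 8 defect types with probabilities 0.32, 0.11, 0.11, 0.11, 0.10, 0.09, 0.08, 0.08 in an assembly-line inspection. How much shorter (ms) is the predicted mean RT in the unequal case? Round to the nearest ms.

The RT saving is b·ΔH. Equiprobable H₀ = log₂(8) = 3.0000 bits; with the given probabilities H = 2.8048 bits.
b·(H₀ − H) = 215 × (3.0000 − 2.8048) = 41.98 ms.

42 ms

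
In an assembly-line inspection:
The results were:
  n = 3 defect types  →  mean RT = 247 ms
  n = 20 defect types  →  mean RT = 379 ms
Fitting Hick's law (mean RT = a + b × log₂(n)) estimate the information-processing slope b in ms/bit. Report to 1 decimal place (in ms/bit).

48.2 ms/bit

The slope on a log₂ axis is (379 − 247) / (4.3219 − 1.5850) = 48.229 ms/bit.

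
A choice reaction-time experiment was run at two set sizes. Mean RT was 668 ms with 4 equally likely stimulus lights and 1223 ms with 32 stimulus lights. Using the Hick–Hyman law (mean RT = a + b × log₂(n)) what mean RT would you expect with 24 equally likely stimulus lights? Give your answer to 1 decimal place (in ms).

Fit slope and intercept:
  b = (1223 − 668) / (log₂ 32 − log₂ 4) = 555 / (5 − 2) = 185.000 ms/bit
  a = 668 − 185.000 × 2 = 298.000 ms
Then RT(24) = 298.000 + 185.000 × log₂ 24 = 298.000 + 185.000 × 4.5850 ≈ 1146.218 ms.

1146.2 ms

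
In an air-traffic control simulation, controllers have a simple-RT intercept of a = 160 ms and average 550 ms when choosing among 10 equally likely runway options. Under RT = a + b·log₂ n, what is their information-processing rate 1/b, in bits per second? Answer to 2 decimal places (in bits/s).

8.52 bits/s

Choice component = 550 − 160 = 390 ms over log₂(10) = 3.3219 bits.
b = 390 / 3.3219 = 117.402 ms/bit, so 1/b = 8.518 bits/s.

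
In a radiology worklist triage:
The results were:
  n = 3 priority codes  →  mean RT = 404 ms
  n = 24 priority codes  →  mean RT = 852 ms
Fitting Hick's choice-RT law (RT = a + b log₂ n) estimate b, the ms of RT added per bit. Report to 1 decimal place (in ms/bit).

149.3 ms/bit

The slope on a log₂ axis is (852 − 404) / (4.5850 − 1.5850) = 149.333 ms/bit.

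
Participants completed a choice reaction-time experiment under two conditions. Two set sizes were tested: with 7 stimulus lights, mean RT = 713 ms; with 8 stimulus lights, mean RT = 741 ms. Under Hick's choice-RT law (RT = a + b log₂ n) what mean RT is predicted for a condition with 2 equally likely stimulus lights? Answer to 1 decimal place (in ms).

Solve the two-equation system in a and b:
  b = (741 − 713) / (log₂ 8 − log₂ 7) = 28 / (3 − 2.8074) = 145.345 ms/bit
  a = 713 − 145.345 × 2.8074 = 304.965 ms
Then RT(2) = 304.965 + 145.345 × log₂ 2 = 304.965 + 145.345 × 1 ≈ 450.310 ms.

450.3 ms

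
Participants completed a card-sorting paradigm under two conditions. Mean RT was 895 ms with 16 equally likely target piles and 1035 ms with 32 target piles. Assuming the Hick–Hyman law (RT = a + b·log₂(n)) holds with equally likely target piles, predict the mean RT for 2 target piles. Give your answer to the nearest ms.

475 ms

Solve the two-equation system in a and b:
  b = (1035 − 895) / (log₂ 32 − log₂ 16) = 140 / (5 − 4) = 140 ms/bit
  a = 895 − 140 × 4 = 335 ms
Then RT(2) = 335 + 140 × log₂ 2 = 335 + 140 × 1 ≈ 475.000 ms.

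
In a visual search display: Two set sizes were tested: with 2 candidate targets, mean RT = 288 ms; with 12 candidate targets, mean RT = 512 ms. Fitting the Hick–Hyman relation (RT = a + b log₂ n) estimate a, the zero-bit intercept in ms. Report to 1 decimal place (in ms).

Slope: b = (512 − 288) / (log₂ 12 − log₂ 2) = 224/2.5850 = 86.655 ms/bit.
a = RT₁ − b·log₂ n₁ = 288 − 86.655 × 1 = 201.345 ms.

201.3 ms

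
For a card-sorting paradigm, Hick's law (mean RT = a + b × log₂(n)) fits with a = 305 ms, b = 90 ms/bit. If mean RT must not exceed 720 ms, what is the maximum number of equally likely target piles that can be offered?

90·log₂ n ≤ 720 − 305 = 415, giving log₂ n ≤ 4.6111 and n ≤ 24.439. The largest whole number is 24.

24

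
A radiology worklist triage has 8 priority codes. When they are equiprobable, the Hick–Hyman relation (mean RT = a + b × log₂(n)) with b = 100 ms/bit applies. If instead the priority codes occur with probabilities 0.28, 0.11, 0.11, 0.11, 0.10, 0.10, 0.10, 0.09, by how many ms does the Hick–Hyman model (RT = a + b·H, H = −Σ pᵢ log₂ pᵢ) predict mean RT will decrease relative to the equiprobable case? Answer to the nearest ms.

Equiprobable entropy H₀ = log₂ 8 = 3.0000 bits.
Skewed entropy H = −Σ pᵢ log₂ pᵢ = 2.8743 bits.
ΔRT = b·(H₀ − H) = 100 × 0.1257 = 12.57 ms.

13 ms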